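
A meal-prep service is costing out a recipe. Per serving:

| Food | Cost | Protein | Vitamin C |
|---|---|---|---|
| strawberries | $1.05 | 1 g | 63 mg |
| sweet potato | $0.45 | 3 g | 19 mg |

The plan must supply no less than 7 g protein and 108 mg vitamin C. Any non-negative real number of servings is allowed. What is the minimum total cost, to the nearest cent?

$2.06

This is a tiny linear program; its minimum lies at a vertex of the feasible set. List the vertices and price them.
strawberries only: max(7/1, 108/63) = 7 servings → $7.35.
sweet potato only: max(7/3, 108/19) = 5.684 servings → $2.56.
strawberries + sweet potato with both tight: 1.124 servings and 1.959 servings → $2.06.
So the least-cost plan costs $2.06.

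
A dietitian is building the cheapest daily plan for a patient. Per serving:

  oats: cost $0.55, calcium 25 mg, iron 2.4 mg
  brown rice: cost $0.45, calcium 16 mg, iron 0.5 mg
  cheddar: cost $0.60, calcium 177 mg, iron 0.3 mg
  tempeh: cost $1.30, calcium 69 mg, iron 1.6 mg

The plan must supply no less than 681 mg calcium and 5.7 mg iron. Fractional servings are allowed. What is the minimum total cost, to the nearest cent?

A basic optimal solution has at most two foods positive. Try each food alone and each pair with both targets met exactly.
oats only: max(681/25, 5.7/2.4) = 27.24 servings → $14.98.
brown rice only: max(681/16, 5.7/0.5) = 42.56 servings → $19.15.
cheddar only: max(681/177, 5.7/0.3) = 19 servings → $11.40.
tempeh only: max(681/69, 5.7/1.6) = 9.87 servings → $12.83.
oats + brown rice with both targets exact would need a negative amount; discard.
oats + cheddar with both tight: 1.928 servings and 3.575 servings → $3.21.
oats + tempeh with both targets exact would need a negative amount; discard.
brown rice + cheddar with both tight: 9.613 servings and 2.978 servings → $6.11.
brown rice + tempeh with both targets exact would need a negative amount; discard.
cheddar + tempeh with both tight: 2.653 servings and 3.065 servings → $5.58.
Cheapest feasible corner: $3.21.

$3.21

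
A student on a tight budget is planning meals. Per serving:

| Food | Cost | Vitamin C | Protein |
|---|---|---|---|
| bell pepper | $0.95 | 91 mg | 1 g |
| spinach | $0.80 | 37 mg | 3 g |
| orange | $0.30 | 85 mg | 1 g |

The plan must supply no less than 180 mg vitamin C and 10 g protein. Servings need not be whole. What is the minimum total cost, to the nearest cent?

$2.69

Compare the cost at each extreme point of the feasible region.
bell pepper only: max(180/91, 10/1) = 10 servings → $9.50.
spinach only: max(180/37, 10/3) = 4.865 servings → $3.89.
orange only: max(180/85, 10/1) = 10 servings → $3.00.
bell pepper + spinach with both tight: 0.7203 servings and 3.093 servings → $3.16.
bell pepper + orange with both targets exact would need a negative amount; discard.
spinach + orange with both tight: 3.073 servings and 0.7798 servings → $2.69.
The minimum over all feasible corners is $2.69.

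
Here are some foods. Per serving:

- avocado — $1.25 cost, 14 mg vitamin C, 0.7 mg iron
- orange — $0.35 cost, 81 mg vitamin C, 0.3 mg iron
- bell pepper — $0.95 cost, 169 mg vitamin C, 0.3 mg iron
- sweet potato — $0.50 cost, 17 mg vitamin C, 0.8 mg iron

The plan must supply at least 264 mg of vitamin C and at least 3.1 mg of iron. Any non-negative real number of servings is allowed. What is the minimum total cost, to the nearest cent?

Check every corner: each single food scaled to meet both minima, and each pair solved so both constraints bind.
avocado only: max(264/14, 3.1/0.7) = 18.86 servings → $23.57.
orange only: max(264/81, 3.1/0.3) = 10.33 servings → $3.62.
bell pepper only: max(264/169, 3.1/0.3) = 10.33 servings → $9.82.
sweet potato only: max(264/17, 3.1/0.8) = 15.53 servings → $7.76.
avocado + orange with both tight: 3.274 servings and 2.693 servings → $5.04.
avocado + bell pepper with both tight: 3.897 servings and 1.239 servings → $6.05.
avocado + sweet potato: intersection lies outside the first quadrant.
orange + bell pepper: the both-tight solution has a negative serving — not a feasible corner.
orange + sweet potato with both tight: 2.655 servings and 2.879 servings → $2.37.
bell pepper + sweet potato with both tight: 1.218 servings and 3.418 servings → $2.87.
The minimum over all feasible corners is $2.37.

$2.37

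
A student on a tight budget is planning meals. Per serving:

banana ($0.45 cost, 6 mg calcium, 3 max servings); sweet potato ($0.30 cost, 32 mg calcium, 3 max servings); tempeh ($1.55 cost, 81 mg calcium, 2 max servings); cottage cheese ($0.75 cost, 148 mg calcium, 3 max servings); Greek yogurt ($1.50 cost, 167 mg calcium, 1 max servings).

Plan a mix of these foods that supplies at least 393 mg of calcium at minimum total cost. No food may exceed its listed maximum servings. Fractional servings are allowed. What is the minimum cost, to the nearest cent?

$1.99

Cost per mg of calcium: cottage cheese $0.0051, Greek yogurt $0.0090, sweet potato $0.0094, tempeh $0.0191, banana $0.0750.
Take 2.655 servings of cottage cheese: +393.0 mg calcium for $1.99 (total $1.99, still need 0.0 mg).
Filling from the cheapest source first is optimal under one linear minimum: $1.99.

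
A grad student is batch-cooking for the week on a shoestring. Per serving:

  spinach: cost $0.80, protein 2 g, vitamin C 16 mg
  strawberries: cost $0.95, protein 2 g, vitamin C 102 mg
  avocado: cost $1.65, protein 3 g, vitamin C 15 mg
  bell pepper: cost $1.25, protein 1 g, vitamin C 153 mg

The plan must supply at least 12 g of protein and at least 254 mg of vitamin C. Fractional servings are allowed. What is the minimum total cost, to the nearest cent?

$5.08

spinach only: max(12/2, 254/16) = 15.88 servings → $12.70.
strawberries only: max(12/2, 254/102) = 6 servings → $5.70.
avocado only: max(12/3, 254/15) = 16.93 servings → $27.94.
bell pepper only: max(12/1, 254/153) = 12 servings → $15.00.
spinach + strawberries with both tight: 4.163 servings and 1.837 servings → $5.08.
spinach + avocado: the both-tight solution has a negative serving — not a feasible corner.
spinach + bell pepper with both tight: 5.455 servings and 1.09 servings → $5.73.
strawberries + avocado with both tight: 2.109 servings and 2.594 servings → $6.28.
strawberries + bell pepper with both targets exact would need a negative amount; discard.
avocado + bell pepper with both tight: 3.563 servings and 1.311 servings → $7.52.
So the least-cost plan costs $5.08.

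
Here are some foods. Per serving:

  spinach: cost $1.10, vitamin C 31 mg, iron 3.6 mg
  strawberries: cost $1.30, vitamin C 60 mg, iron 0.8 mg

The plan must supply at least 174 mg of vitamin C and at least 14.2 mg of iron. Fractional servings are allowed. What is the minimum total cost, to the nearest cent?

$5.37

Compare the cost at each extreme point of the feasible region.
spinach only: max(174/31, 14.2/3.6) = 5.613 servings → $6.17.
strawberries only: max(174/60, 14.2/0.8) = 17.75 servings → $23.07.
spinach + strawberries with both tight: 3.728 servings and 0.9738 servings → $5.37.
The minimum over all feasible corners is $5.37.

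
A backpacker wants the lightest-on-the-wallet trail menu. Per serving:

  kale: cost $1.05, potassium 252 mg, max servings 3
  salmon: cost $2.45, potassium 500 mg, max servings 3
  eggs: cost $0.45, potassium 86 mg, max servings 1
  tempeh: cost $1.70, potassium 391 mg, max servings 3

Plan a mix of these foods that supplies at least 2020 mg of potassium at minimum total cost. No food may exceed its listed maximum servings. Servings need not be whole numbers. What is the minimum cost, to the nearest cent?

Cost per mg of potassium: kale $0.0042, tempeh $0.0043, salmon $0.0049, eggs $0.0052.
Take 3 servings of kale: +756.0 mg potassium for $3.15 (total $3.15, still need 1264.0 mg).
Take 3 servings of tempeh: +1173.0 mg potassium for $5.10 (total $8.25, still need 91.0 mg).
Take 0.182 servings of salmon: +91.0 mg potassium for $0.45 (total $8.70, still need 0.0 mg).
Greedy by cheapest-per-mg is optimal for a single linear constraint, so the minimum cost is $8.70.

$8.70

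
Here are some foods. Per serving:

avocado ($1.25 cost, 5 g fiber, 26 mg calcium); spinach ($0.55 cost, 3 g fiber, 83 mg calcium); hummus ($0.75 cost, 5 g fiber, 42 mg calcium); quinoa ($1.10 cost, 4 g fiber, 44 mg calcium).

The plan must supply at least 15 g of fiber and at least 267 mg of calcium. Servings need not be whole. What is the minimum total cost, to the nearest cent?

A basic optimal solution has at most two foods positive. Try each food alone and each pair with both targets met exactly.
avocado only: max(15/5, 267/26) = 10.27 servings → $12.84.
spinach only: max(15/3, 267/83) = 5 servings → $2.75.
hummus only: max(15/5, 267/42) = 6.357 servings → $4.77.
quinoa only: max(15/4, 267/44) = 6.068 servings → $6.67.
avocado + spinach with both tight: 1.318 servings and 2.804 servings → $3.19.
avocado + hummus: intersection lies outside the first quadrant.
avocado + quinoa: intersection lies outside the first quadrant.
spinach + hummus with both tight: 2.439 servings and 1.536 servings → $2.49.
spinach + quinoa with both tight: 2.04 servings and 2.22 servings → $3.56.
hummus + quinoa: intersection lies outside the first quadrant.
The minimum over all feasible corners is $2.49.

$2.49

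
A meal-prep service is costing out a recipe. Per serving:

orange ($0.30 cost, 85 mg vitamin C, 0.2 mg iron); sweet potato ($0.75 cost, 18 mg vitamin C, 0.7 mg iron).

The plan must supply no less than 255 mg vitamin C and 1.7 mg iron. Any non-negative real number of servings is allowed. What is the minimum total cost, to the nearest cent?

$2.05

orange only: max(255/85, 1.7/0.2) = 8.5 servings → $2.55.
sweet potato only: max(255/18, 1.7/0.7) = 14.17 servings → $10.62.
orange + sweet potato with both tight: 2.646 servings and 1.673 servings → $2.05.
So the least-cost plan costs $2.05.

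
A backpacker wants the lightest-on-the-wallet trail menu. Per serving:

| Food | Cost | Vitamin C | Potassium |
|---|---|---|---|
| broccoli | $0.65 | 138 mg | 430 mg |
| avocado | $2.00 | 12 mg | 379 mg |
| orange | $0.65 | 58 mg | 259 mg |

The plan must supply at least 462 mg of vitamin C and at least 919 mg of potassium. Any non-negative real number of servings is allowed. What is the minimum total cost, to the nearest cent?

For a min-cost LP with two ≥-constraints, a basic feasible solution has at most two positive variables.
broccoli only: max(462/138, 919/430) = 3.348 servings → $2.18.
avocado only: max(462/12, 919/379) = 38.5 servings → $77.00.
orange only: max(462/58, 919/259) = 7.966 servings → $5.18.
broccoli + avocado: the both-tight solution has a negative serving — not a feasible corner.
broccoli + orange with both targets exact would need a negative amount; discard.
avocado + orange with both targets exact would need a negative amount; discard.
The minimum over all feasible corners is $2.18.

$2.18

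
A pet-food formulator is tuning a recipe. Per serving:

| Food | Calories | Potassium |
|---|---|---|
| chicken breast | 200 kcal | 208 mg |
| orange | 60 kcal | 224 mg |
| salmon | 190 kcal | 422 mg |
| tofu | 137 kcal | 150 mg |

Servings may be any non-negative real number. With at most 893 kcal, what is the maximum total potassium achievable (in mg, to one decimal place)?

3333.9 mg

Potassium per kcal: orange 3.733, salmon 2.221, tofu 1.095, chicken breast 1.04.
With no serving limits, spend the whole calories allowance on orange: 893 kcal / 60 kcal × 224 mg = 3333.9 mg.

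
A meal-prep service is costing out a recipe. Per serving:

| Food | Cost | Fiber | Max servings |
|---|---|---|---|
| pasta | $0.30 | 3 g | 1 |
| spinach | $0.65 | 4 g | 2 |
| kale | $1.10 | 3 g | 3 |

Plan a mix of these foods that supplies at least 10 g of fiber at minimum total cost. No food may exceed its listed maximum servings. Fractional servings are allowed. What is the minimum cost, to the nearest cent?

$1.44

Cost per g of fiber: pasta $0.1000, spinach $0.1625, kale $0.3667.
Take 1 serving of pasta: +3.0 g fiber for $0.30 (total $0.30, still need 7.0 g).
Take 1.75 servings of spinach: +7.0 g fiber for $1.14 (total $1.44, still need 0.0 g).
Greedy by cheapest-per-g is optimal for a single linear constraint, so the minimum cost is $1.44.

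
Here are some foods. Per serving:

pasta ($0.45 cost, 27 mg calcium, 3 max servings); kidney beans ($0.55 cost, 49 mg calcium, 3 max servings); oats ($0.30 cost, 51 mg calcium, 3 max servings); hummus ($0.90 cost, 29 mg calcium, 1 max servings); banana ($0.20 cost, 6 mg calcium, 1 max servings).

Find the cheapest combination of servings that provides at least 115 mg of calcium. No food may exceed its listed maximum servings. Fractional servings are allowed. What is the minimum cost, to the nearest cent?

$0.68

Cost per mg of calcium: oats $0.0059, kidney beans $0.0112, pasta $0.0167, hummus $0.0310, banana $0.0333.
Take 2.255 servings of oats: +115.0 mg calcium for $0.68 (total $0.68, still need 0.0 mg).
Filling from the cheapest source first is optimal under one linear minimum: $0.68.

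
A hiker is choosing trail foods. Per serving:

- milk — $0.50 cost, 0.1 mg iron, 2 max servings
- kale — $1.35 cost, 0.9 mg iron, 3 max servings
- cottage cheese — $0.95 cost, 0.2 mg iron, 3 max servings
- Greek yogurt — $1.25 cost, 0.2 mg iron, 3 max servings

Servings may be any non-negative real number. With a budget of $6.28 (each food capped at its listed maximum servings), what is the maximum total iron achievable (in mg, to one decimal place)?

Iron per dollar: kale 0.6667, cottage cheese 0.2105, milk 0.2, Greek yogurt 0.16.
Take 3 servings of kale: spends $4.05, +2.7 mg iron (running total 2.7 mg).
Take 2.347 servings of cottage cheese: spends $2.23, +0.5 mg iron (running total 3.2 mg).
Filling greedily by iron-per-dollar is optimal for one linear limit, giving 3.2 mg.

3.2 mg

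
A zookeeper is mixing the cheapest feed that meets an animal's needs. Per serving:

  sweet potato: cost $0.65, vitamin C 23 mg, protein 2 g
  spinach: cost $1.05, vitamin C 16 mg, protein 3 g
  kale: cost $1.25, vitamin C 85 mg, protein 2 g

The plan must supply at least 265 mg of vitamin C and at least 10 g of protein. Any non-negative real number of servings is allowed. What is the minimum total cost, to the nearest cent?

$4.70

With two linear requirements the optimum uses one or two foods; enumerate the corners.
sweet potato only: max(265/23, 10/2) = 11.52 servings → $7.49.
spinach only: max(265/16, 10/3) = 16.56 servings → $17.39.
kale only: max(265/85, 10/2) = 5 servings → $6.25.
sweet potato + spinach: the both-tight solution has a negative serving — not a feasible corner.
sweet potato + kale with both tight: 2.581 servings and 2.419 servings → $4.70.
spinach + kale with both tight: 1.435 servings and 2.848 servings → $5.07.
So the least-cost plan costs $4.70.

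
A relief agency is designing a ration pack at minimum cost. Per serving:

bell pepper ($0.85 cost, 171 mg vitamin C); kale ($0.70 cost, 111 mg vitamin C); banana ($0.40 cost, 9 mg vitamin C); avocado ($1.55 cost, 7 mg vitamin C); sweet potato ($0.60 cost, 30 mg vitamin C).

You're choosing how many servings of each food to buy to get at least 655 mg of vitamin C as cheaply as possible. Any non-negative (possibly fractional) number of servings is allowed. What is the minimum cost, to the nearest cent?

$3.26

Cost per mg of vitamin C: bell pepper $0.0050, kale $0.0063, sweet potato $0.0200, banana $0.0444, avocado $0.2214.
With no serving limits, use only bell pepper: 655 mg / 171 mg = 3.83 servings × $0.85 = $3.26.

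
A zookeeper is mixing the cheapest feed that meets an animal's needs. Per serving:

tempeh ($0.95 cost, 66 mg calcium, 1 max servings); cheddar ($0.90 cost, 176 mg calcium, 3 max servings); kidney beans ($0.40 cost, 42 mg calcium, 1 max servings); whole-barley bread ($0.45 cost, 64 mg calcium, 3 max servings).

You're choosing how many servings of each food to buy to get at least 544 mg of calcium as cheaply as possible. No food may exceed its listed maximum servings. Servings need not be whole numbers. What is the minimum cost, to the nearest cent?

Cost per mg of calcium: cheddar $0.0051, whole-barley bread $0.0070, kidney beans $0.0095, tempeh $0.0144.
Take 3 servings of cheddar: +528.0 mg calcium for $2.70 (total $2.70, still need 16.0 mg).
Take 0.25 servings of whole-barley bread: +16.0 mg calcium for $0.11 (total $2.81, still need 0.0 mg).
Filling from the cheapest source first is optimal under one linear minimum: $2.81.

$2.81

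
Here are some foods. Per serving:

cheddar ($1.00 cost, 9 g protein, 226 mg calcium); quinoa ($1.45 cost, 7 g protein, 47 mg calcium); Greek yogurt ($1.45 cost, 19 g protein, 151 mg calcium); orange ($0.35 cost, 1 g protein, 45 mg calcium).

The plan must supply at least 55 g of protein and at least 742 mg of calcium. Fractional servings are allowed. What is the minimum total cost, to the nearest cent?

$4.82

Check every corner: each single food scaled to meet both minima, and each pair solved so both constraints bind.
cheddar only: max(55/9, 742/226) = 6.111 servings → $6.11.
quinoa only: max(55/7, 742/47) = 15.79 servings → $22.89.
Greek yogurt only: max(55/19, 742/151) = 4.914 servings → $7.13.
orange only: max(55/1, 742/45) = 55 servings → $19.25.
cheddar + quinoa with both tight: 2.251 servings and 4.963 servings → $9.45.
cheddar + Greek yogurt with both tight: 1.974 servings and 1.96 servings → $4.82.
cheddar + orange: the both-tight solution has a negative serving — not a feasible corner.
quinoa + Greek yogurt with both targets exact would need a negative amount; discard.
quinoa + orange with both tight: 6.466 servings and 9.735 servings → $12.78.
Greek yogurt + orange with both tight: 2.462 servings and 8.229 servings → $6.45.
The minimum over all feasible corners is $4.82.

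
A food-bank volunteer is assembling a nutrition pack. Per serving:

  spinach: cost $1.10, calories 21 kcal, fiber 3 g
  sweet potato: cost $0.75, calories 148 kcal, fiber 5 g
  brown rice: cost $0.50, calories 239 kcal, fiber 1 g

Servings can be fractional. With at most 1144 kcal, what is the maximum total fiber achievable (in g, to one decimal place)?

163.4 g

Fiber per kcal: spinach 0.1429, sweet potato 0.03378, brown rice 0.004184.
With no serving limits, spend the whole calories allowance on spinach: 1144 kcal / 21 kcal × 3 g = 163.4 g.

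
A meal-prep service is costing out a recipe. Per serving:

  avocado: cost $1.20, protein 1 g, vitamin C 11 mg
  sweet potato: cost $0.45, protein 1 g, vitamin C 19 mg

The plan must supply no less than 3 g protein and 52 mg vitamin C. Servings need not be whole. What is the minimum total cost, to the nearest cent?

An LP optimum is at a vertex; with two nutrient constraints at most two foods are used. Check each candidate.
avocado only: max(3/1, 52/11) = 4.727 servings → $5.67.
sweet potato only: max(3/1, 52/19) = 3 servings → $1.35.
avocado + sweet potato with both tight: 0.625 servings and 2.375 servings → $1.82.
Cheapest feasible corner: $1.35.

$1.35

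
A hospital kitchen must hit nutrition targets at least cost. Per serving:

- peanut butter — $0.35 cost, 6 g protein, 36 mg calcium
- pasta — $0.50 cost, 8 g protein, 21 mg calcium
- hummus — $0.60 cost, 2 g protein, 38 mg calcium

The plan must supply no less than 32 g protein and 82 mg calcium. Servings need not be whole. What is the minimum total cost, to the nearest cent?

$1.87

The cheapest plan sits at a corner of the feasible region — with two constraints it uses at most two foods.
peanut butter only: max(32/6, 82/36) = 5.333 servings → $1.87.
pasta only: max(32/8, 82/21) = 4 servings → $2.00.
hummus only: max(32/2, 82/38) = 16 servings → $9.60.
peanut butter + pasta with both targets exact would need a negative amount; discard.
peanut butter + hummus: the both-tight solution has a negative serving — not a feasible corner.
pasta + hummus: intersection lies outside the first quadrant.
Cheapest feasible corner: $1.87.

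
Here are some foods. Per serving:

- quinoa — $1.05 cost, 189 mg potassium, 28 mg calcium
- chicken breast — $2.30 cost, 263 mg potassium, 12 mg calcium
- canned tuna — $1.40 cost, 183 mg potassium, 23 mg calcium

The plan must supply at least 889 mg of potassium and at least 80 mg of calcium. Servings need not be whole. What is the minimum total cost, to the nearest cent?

$4.94

An LP optimum is at a vertex; with two nutrient constraints at most two foods are used. Check each candidate.
quinoa only: max(889/189, 80/28) = 4.704 servings → $4.94.
chicken breast only: max(889/263, 80/12) = 6.667 servings → $15.33.
canned tuna only: max(889/183, 80/23) = 4.858 servings → $6.80.
quinoa + chicken breast with both tight: 2.035 servings and 1.918 servings → $6.55.
quinoa + canned tuna with both targets exact would need a negative amount; discard.
chicken breast + canned tuna with both tight: 1.507 servings and 2.692 servings → $7.24.
So the least-cost plan costs $4.94.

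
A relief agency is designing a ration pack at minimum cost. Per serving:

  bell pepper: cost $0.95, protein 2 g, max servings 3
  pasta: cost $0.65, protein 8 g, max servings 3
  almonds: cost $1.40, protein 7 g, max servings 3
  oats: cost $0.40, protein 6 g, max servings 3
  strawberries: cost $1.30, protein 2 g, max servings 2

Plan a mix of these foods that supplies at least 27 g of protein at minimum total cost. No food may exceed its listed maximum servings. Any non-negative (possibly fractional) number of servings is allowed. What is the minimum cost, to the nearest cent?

$1.93

Cost per g of protein: oats $0.0667, pasta $0.0813, almonds $0.2000, bell pepper $0.4750, strawberries $0.6500.
Take 3 servings of oats: +18.0 g protein for $1.20 (total $1.20, still need 9.0 g).
Take 1.125 servings of pasta: +9.0 g protein for $0.73 (total $1.93, still need 0.0 g).
Filling from the cheapest source first is optimal under one linear minimum: $1.93.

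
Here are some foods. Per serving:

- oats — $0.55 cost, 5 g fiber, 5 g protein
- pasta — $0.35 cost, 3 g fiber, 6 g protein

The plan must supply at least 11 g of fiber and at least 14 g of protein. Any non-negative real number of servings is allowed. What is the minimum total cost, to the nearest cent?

$1.23

Minimising a linear cost over {fiber ≥ 11, protein ≥ 14, servings ≥ 0} — the optimum is at a vertex, using one or two foods.
oats only: max(11/5, 14/5) = 2.8 servings → $1.54.
pasta only: max(11/3, 14/6) = 3.667 servings → $1.28.
oats + pasta with both tight: 1.6 servings and 1 serving → $1.23.
The minimum over all feasible corners is $1.23.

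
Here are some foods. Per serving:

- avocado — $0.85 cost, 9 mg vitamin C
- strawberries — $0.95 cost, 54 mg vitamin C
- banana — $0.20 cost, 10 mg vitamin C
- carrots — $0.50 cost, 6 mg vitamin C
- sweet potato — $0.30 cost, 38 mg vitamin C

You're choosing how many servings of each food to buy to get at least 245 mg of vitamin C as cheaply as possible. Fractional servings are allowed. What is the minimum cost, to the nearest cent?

Cost per mg of vitamin C: sweet potato $0.0079, strawberries $0.0176, banana $0.0200, carrots $0.0833, avocado $0.0944.
With no serving limits, use only sweet potato: 245 mg / 38 mg = 6.447 servings × $0.30 = $1.93.

$1.93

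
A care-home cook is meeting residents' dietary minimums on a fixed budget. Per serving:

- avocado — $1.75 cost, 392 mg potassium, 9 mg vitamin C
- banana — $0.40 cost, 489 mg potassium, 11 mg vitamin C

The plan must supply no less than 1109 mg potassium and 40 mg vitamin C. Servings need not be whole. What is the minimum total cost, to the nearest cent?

An LP optimum is at a vertex; with two nutrient constraints at most two foods are used. Check each candidate.
avocado only: max(1109/392, 40/9) = 4.444 servings → $7.78.
banana only: max(1109/489, 40/11) = 3.636 servings → $1.45.
avocado + banana with both targets exact would need a negative amount; discard.
So the least-cost plan costs $1.45.

$1.45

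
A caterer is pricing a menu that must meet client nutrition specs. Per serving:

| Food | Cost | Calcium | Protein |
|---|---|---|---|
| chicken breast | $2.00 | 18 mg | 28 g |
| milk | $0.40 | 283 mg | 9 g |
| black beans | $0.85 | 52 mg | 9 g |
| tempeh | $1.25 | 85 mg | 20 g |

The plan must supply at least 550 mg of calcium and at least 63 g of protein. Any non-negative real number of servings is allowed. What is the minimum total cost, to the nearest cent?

Compare the cost at each extreme point of the feasible region.
chicken breast only: max(550/18, 63/28) = 30.56 servings → $61.11.
milk only: max(550/283, 63/9) = 7 servings → $2.80.
black beans only: max(550/52, 63/9) = 10.58 servings → $8.99.
tempeh only: max(550/85, 63/20) = 6.471 servings → $8.09.
chicken breast + milk with both tight: 1.659 servings and 1.838 servings → $4.05.
chicken breast + black beans with both targets exact would need a negative amount; discard.
chicken breast + tempeh: the both-tight solution has a negative serving — not a feasible corner.
milk + black beans with both tight: 0.8052 servings and 6.195 servings → $5.59.
milk + tempeh with both tight: 1.153 servings and 2.631 servings → $3.75.
black beans + tempeh with both targets exact would need a negative amount; discard.
The minimum over all feasible corners is $2.80.

$2.80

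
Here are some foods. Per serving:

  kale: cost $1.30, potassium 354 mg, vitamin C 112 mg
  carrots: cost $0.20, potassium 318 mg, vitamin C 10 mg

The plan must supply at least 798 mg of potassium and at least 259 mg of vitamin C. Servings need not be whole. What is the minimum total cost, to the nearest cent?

With two linear requirements the optimum uses one or two foods; enumerate the corners.
kale only: max(798/354, 259/112) = 2.312 servings → $3.01.
carrots only: max(798/318, 259/10) = 25.9 servings → $5.18.
kale + carrots: intersection lies outside the first quadrant.
So the least-cost plan costs $3.01.

$3.01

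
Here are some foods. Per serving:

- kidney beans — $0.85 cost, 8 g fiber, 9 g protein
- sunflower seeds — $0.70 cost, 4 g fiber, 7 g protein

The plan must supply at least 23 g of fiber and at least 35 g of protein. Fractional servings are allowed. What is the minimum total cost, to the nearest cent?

$3.31

With two linear requirements the optimum uses one or two foods; enumerate the corners.
kidney beans only: max(23/8, 35/9) = 3.889 servings → $3.31.
sunflower seeds only: max(23/4, 35/7) = 5.75 servings → $4.03.
kidney beans + sunflower seeds with both tight: 1.05 servings and 3.65 servings → $3.45.
The minimum over all feasible corners is $3.31.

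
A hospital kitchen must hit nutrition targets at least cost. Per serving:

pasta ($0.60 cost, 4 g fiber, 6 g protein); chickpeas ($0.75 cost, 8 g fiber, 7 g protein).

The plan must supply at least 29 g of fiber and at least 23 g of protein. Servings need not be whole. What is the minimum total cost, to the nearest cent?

The cheapest plan sits at a corner of the feasible region — with two constraints it uses at most two foods.
pasta only: max(29/4, 23/6) = 7.25 servings → $4.35.
chickpeas only: max(29/8, 23/7) = 3.625 servings → $2.72.
pasta + chickpeas: intersection lies outside the first quadrant.
So the least-cost plan costs $2.72.

$2.72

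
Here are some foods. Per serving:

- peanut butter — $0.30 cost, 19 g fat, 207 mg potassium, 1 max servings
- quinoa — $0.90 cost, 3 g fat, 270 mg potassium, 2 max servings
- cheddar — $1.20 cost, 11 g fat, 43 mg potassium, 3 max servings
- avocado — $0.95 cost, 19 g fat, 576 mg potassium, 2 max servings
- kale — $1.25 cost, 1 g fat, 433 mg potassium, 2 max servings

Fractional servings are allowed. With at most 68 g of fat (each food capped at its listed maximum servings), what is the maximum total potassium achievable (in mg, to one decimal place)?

Potassium per g fat: kale 433, quinoa 90, avocado 30.32, peanut butter 10.89, cheddar 3.909.
Take 2 servings of kale: uses 2 g fat, +866.0 mg potassium (running total 866.0 mg).
Take 2 servings of quinoa: uses 6 g fat, +540.0 mg potassium (running total 1406.0 mg).
Take 2 servings of avocado: uses 38 g fat, +1152.0 mg potassium (running total 2558.0 mg).
Take 1 serving of peanut butter: uses 19 g fat, +207.0 mg potassium (running total 2765.0 mg).
Take 0.2727 servings of cheddar: uses 3 g fat, +11.7 mg potassium (running total 2776.7 mg).
Greedy by best ratio exhausts the fat allowance optimally: 2776.7 mg.

2776.7 mg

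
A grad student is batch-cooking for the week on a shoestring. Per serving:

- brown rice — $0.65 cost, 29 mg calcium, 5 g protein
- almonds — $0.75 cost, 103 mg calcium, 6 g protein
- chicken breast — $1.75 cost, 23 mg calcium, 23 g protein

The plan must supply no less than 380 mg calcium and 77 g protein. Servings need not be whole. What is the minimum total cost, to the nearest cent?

At the optimum either one food covers both requirements or two foods hit both targets exactly; no other combination can be cheaper.
brown rice only: max(380/29, 77/5) = 15.4 servings → $10.01.
almonds only: max(380/103, 77/6) = 12.83 servings → $9.62.
chicken breast only: max(380/23, 77/23) = 16.52 servings → $28.91.
brown rice + almonds: intersection lies outside the first quadrant.
brown rice + chicken breast with both tight: 12.62 servings and 0.6033 servings → $9.26.
almonds + chicken breast with both tight: 3.124 servings and 2.533 servings → $6.78.
The minimum over all feasible corners is $6.78.

$6.78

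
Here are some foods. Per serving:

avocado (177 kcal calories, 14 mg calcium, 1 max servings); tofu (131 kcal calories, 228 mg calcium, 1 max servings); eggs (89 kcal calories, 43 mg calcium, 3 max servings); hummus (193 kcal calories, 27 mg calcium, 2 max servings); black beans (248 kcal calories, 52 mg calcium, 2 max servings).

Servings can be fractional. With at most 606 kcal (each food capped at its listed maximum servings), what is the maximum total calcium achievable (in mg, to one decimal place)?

Calcium per kcal: tofu 1.74, eggs 0.4831, black beans 0.2097, hummus 0.1399, avocado 0.0791.
Take 1 serving of tofu: uses 131 kcal, +228.0 mg calcium (running total 228.0 mg).
Take 3 servings of eggs: uses 267 kcal, +129.0 mg calcium (running total 357.0 mg).
Take 0.8387 servings of black beans: uses 208 kcal, +43.6 mg calcium (running total 400.6 mg).
Greedy by best ratio exhausts the calories allowance optimally: 400.6 mg.

400.6 mg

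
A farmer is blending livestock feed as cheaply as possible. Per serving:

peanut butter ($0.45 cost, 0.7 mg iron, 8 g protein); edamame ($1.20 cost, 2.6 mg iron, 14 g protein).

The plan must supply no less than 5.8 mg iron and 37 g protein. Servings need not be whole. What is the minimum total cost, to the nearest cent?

$2.85

peanut butter only: max(5.8/0.7, 37/8) = 8.286 servings → $3.73.
edamame only: max(5.8/2.6, 37/14) = 2.643 servings → $3.17.
peanut butter + edamame with both tight: 1.364 servings and 1.864 servings → $2.85.
So the least-cost plan costs $2.85.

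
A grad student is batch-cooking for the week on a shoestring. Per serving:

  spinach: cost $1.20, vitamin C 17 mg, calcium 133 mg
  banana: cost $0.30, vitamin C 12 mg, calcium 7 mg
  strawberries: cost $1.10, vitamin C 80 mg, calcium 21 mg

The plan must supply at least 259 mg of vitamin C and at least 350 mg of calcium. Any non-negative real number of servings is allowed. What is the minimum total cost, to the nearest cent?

A basic optimal solution has at most two foods positive. Try each food alone and each pair with both targets met exactly.
spinach only: max(259/17, 350/133) = 15.24 servings → $18.28.
banana only: max(259/12, 350/7) = 50 servings → $15.00.
strawberries only: max(259/80, 350/21) = 16.67 servings → $18.33.
spinach + banana with both tight: 1.616 servings and 19.29 servings → $7.73.
spinach + strawberries with both tight: 2.194 servings and 2.771 servings → $5.68.
banana + strawberries with both targets exact would need a negative amount; discard.
The minimum over all feasible corners is $5.68.

$5.68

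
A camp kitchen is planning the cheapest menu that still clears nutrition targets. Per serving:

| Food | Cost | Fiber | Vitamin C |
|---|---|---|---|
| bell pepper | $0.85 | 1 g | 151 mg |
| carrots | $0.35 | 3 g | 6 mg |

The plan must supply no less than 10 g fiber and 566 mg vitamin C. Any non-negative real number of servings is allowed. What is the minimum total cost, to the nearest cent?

The cheapest plan sits at a corner of the feasible region — with two constraints it uses at most two foods.
bell pepper only: max(10/1, 566/151) = 10 servings → $8.50.
carrots only: max(10/3, 566/6) = 94.33 servings → $33.02.
bell pepper + carrots with both tight: 3.664 servings and 2.112 servings → $3.85.
The minimum over all feasible corners is $3.85.

$3.85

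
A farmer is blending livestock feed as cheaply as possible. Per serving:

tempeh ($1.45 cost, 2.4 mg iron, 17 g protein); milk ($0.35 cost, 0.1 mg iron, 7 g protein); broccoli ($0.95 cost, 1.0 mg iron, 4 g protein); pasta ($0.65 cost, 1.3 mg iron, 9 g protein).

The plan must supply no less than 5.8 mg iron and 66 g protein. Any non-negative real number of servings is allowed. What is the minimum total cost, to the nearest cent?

Check every corner: each single food scaled to meet both minima, and each pair solved so both constraints bind.
tempeh only: max(5.8/2.4, 66/17) = 3.882 servings → $5.63.
milk only: max(5.8/0.1, 66/7) = 58 servings → $20.30.
broccoli only: max(5.8/1.0, 66/4) = 16.5 servings → $15.68.
pasta only: max(5.8/1.3, 66/9) = 7.333 servings → $4.77.
tempeh + milk with both tight: 2.252 servings and 3.96 servings → $4.65.
tempeh + broccoli: intersection lies outside the first quadrant.
tempeh + pasta with both targets exact would need a negative amount; discard.
milk + broccoli with both tight: 6.485 servings and 5.152 servings → $7.16.
milk + pasta with both tight: 4.098 servings and 4.146 servings → $4.13.
broccoli + pasta: the both-tight solution has a negative serving — not a feasible corner.
The minimum over all feasible corners is $4.13.

$4.13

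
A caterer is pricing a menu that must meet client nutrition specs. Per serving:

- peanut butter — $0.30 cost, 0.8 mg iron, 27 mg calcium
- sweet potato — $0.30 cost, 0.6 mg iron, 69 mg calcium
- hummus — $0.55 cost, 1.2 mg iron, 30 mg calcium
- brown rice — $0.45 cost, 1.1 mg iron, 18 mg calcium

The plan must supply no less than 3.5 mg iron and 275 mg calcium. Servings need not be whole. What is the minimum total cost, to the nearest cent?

Minimising a linear cost over {iron ≥ 3.5, calcium ≥ 275, servings ≥ 0} — the optimum is at a vertex, using one or two foods.
peanut butter only: max(3.5/0.8, 275/27) = 10.19 servings → $3.06.
sweet potato only: max(3.5/0.6, 275/69) = 5.833 servings → $1.75.
hummus only: max(3.5/1.2, 275/30) = 9.167 servings → $5.04.
brown rice only: max(3.5/1.1, 275/18) = 15.28 servings → $6.88.
peanut butter + sweet potato with both tight: 1.962 servings and 3.218 servings → $1.55.
peanut butter + hummus: intersection lies outside the first quadrant.
peanut butter + brown rice: intersection lies outside the first quadrant.
sweet potato + hummus with both tight: 3.472 servings and 1.181 servings → $1.69.
sweet potato + brown rice with both tight: 3.679 servings and 1.175 servings → $1.63.
hummus + brown rice: the both-tight solution has a negative serving — not a feasible corner.
Cheapest feasible corner: $1.55.

$1.55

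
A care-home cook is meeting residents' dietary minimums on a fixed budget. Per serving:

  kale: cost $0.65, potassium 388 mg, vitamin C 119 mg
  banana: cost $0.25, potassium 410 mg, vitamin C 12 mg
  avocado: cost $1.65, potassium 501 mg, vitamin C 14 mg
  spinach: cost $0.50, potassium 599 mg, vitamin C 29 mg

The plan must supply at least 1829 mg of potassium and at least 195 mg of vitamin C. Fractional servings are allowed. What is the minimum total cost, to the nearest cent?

$1.66

With two linear requirements the optimum uses one or two foods; enumerate the corners.
kale only: max(1829/388, 195/119) = 4.714 servings → $3.06.
banana only: max(1829/410, 195/12) = 16.25 servings → $4.06.
avocado only: max(1829/501, 195/14) = 13.93 servings → $22.98.
spinach only: max(1829/599, 195/29) = 6.724 servings → $3.36.
kale + banana with both tight: 1.314 servings and 3.217 servings → $1.66.
kale + avocado with both tight: 1.33 servings and 2.62 servings → $5.19.
kale + spinach with both tight: 1.062 servings and 2.365 servings → $1.87.
banana + avocado with both targets exact would need a negative amount; discard.
banana + spinach: intersection lies outside the first quadrant.
avocado + spinach: intersection lies outside the first quadrant.
So the least-cost plan costs $1.66.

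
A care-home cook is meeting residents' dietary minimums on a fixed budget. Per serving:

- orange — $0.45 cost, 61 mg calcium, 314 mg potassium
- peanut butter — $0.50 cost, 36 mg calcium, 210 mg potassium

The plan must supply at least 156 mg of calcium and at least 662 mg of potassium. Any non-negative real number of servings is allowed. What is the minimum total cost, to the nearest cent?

With two linear requirements the optimum uses one or two foods; enumerate the corners.
orange only: max(156/61, 662/314) = 2.557 servings → $1.15.
peanut butter only: max(156/36, 662/210) = 4.333 servings → $2.17.
orange + peanut butter: intersection lies outside the first quadrant.
Cheapest feasible corner: $1.15.

$1.15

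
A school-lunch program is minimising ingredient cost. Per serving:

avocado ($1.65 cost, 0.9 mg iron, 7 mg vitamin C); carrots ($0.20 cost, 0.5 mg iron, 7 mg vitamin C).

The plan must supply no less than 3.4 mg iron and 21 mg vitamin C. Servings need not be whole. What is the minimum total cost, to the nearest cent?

$1.36

For a min-cost LP with two ≥-constraints, a basic feasible solution has at most two positive variables.
avocado only: max(3.4/0.9, 21/7) = 3.778 servings → $6.23.
carrots only: max(3.4/0.5, 21/7) = 6.8 servings → $1.36.
avocado + carrots: the both-tight solution has a negative serving — not a feasible corner.
Cheapest feasible corner: $1.36.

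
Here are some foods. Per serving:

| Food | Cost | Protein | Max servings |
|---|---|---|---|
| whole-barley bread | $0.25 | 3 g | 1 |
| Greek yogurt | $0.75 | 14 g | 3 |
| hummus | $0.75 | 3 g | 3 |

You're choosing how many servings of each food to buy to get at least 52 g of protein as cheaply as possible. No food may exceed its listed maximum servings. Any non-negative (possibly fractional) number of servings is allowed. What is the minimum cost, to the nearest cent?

$4.25

Cost per g of protein: Greek yogurt $0.0536, whole-barley bread $0.0833, hummus $0.2500.
Take 3 servings of Greek yogurt: +42.0 g protein for $2.25 (total $2.25, still need 10.0 g).
Take 1 serving of whole-barley bread: +3.0 g protein for $0.25 (total $2.50, still need 7.0 g).
Take 2.333 servings of hummus: +7.0 g protein for $1.75 (total $4.25, still need 0.0 g).
Greedy by cheapest-per-g is optimal for a single linear constraint, so the minimum cost is $4.25.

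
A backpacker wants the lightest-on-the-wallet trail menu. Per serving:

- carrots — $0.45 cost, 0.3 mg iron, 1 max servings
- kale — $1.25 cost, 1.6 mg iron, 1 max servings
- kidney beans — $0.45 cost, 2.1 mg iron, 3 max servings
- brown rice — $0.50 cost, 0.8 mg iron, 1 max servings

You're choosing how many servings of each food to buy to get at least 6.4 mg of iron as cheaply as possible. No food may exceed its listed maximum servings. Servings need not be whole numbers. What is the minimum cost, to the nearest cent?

Cost per mg of iron: kidney beans $0.2143, brown rice $0.6250, kale $0.7812, carrots $1.5000.
Take 3 servings of kidney beans: +6.3 mg iron for $1.35 (total $1.35, still need 0.1 mg).
Take 0.125 servings of brown rice: +0.1 mg iron for $0.06 (total $1.41, still need 0.0 mg).
Filling from the cheapest source first is optimal under one linear minimum: $1.41.

$1.41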